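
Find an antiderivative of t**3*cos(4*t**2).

Let u = t², du = 2t dt; rewrite as (1/2)∫ u^1·cos(4u) du.
Now integrate by parts 1 time.

t**2*sin(4*t**2)/8 + cos(4*t**2)/32 + C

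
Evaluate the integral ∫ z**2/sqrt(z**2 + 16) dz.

Substitute z = 4·tan(θ), so dz = 4·sec(θ)^2 dθ and the radical becomes sqrt(z**2 + 16) = 4·sec(θ) by the Pythagorean identity.
Integrate the resulting trig expression in θ, then back-substitute tan(θ) = z/4, sec(θ) = sqrt(z**2 + 16)/4 (absorbing any constant into C).

z*sqrt(z**2 + 16)/2 - 8*log(z + sqrt(z**2 + 16)) + C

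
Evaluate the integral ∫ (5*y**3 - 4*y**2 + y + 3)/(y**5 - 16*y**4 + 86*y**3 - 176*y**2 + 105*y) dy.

Factor the denominator: y*(y - 7)*(y - 5)*(y - 3)*(y - 1).
Partial-fraction decomposition: -5/(48*(y - 1)) + 35/(16*(y - 3)) - 533/(80*(y - 5)) + 1529/(336*(y - 7)) + 1/(35*y).
Integrate each term: A/(y−a) contributes A·log|y−a|.

log(y)/35 + 1529*log(y - 7)/336 - 533*log(y - 5)/80 + 35*log(y - 3)/16 - 5*log(y - 1)/48 + C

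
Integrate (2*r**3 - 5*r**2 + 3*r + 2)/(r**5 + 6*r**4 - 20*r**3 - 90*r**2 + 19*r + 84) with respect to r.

Factor the denominator: (r - 4)*(r - 1)*(r + 1)*(r + 3)*(r + 7).
Partial-fraction decomposition: -475/(1056*(r + 7)) + 53/(112*(r + 3)) - 1/(15*(r + 1)) - 1/(96*(r - 1)) + 62/(1155*(r - 4)).
Integrate each term: A/(r−a) contributes A·log|r−a|.

62*log(r - 4)/1155 - log(r - 1)/96 - log(r + 1)/15 + 53*log(r + 3)/112 - 475*log(r + 7)/1056 + C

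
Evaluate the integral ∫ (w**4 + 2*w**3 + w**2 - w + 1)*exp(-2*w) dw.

(-w**4 - 4*w**3 - 7*w**2 - 6*w - 4)*exp(-2*w)/2 + C

Use integration by parts with u = w**4 + 2*w**3 + w**2 - w + 1, dv = exp(-2*w) dw, so v = -exp(-2*w)/2.
Apply parts 4 times (tabular method): alternate signs, differentiate u down to 0, integrate dv up.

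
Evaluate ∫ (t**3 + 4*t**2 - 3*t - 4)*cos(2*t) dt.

t**3*sin(2*t)/2 + 2*t**2*sin(2*t) + 3*t**2*cos(2*t)/4 - 9*t*sin(2*t)/4 + 2*t*cos(2*t) - 3*sin(2*t) - 9*cos(2*t)/8 + C

Use integration by parts with u = t**3 + 4*t**2 - 3*t - 4, dv = cos(2*t) dt, so v = sin(2*t)/2.
Apply parts 3 times (tabular method): alternate signs, differentiate u down to 0, integrate dv up.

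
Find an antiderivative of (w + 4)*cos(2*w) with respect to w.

Use integration by parts with u = w + 4, dv = cos(2*w) dw, so v = sin(2*w)/2.
Apply parts 1 times (tabular method): alternate signs, differentiate u down to 0, integrate dv up.

w*sin(2*w)/2 + 2*sin(2*w) + cos(2*w)/4 + C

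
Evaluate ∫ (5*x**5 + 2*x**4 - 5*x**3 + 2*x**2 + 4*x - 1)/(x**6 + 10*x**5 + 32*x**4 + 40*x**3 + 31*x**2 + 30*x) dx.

-log(x)/30 + 89*log(x + 2)/30 - 913*log(x + 3)/60 + 13721*log(x + 5)/780 - 2*log(x**2 + 1)/13 + 31*atan(x)/130 + C

Factor the denominator: x*(x + 2)*(x + 3)*(x + 5)*(x**2 + 1).
Partial-fraction decomposition: -(40*x - 31)/(130*(x**2 + 1)) + 13721/(780*(x + 5)) - 913/(60*(x + 3)) + 89/(30*(x + 2)) - 1/(30*x).
Integrate each term; A/(x−a) gives A·log|x−a|; the (Bx+D)/(x²+p²) term gives a log and an atan.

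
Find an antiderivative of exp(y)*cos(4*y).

4*exp(y)*sin(4*y)/17 + exp(y)*cos(4*y)/17 + C

Let I denote the integral. Integrate by parts with u = cos(4*y), dv = exp(y) dy, so v = exp(y): I = exp(y)*cos(4*y) + 4·∫ exp(y)*sin(4*y) dy.
Apply parts again with u = sin(4*y), dv = exp(y) dy: ∫ exp(y)*sin(4*y) dy = exp(y)*sin(4*y) − 4·I. Substituting back brings back I: I = 4*exp(y)*sin(4*y) + exp(y)*cos(4*y) − 16·I.
Solving for I: (1 + 16)·I equals the remaining terms, so I = (1/17)·(4*exp(y)*sin(4*y) + exp(y)*cos(4*y)).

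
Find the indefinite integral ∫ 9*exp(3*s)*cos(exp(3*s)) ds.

Let u = exp(3*s), so du = (3*exp(3*s)) ds.
Rewriting, the integral becomes 3·∫ cos(u) du = 3·sin(u).
Substituting back, u = exp(3*s).

3*sin(exp(3*s)) + C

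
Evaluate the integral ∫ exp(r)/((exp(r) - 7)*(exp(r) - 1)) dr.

log(exp(r) - 7)/6 - log(exp(r) - 1)/6 + C

Let u = e^r, du = e^r dr.
The integral becomes ∫ du/((u-7)(u-1)); decompose into partial fractions.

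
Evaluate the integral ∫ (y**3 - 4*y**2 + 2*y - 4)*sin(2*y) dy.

-y**3*cos(2*y)/2 + 3*y**2*sin(2*y)/4 + 2*y**2*cos(2*y) - 2*y*sin(2*y) - y*cos(2*y)/4 + sin(2*y)/8 + cos(2*y) + C

Use integration by parts with u = y**3 - 4*y**2 + 2*y - 4, dv = sin(2*y) dy, so v = -cos(2*y)/2.
Apply parts 3 times (tabular method): alternate signs, differentiate u down to 0, integrate dv up.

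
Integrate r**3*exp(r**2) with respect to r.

Let u = r², du = 2r dr; rewrite as (1/2)∫ u^1·exp(1u) du.
Now integrate by parts 1 time.

(r**2 - 1)*exp(r**2)/2 + C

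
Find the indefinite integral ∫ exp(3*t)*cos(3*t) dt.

Let I denote the integral. Integrate by parts with u = cos(3*t), dv = exp(3*t) dt, so v = exp(3*t)/3: I = exp(3*t)*cos(3*t)/3 + ∫ exp(3*t)*sin(3*t) dt.
Apply parts again with u = sin(3*t), dv = exp(3*t) dt: ∫ exp(3*t)*sin(3*t) dt = exp(3*t)*sin(3*t)/3 − I. Substituting back brings back I: I = exp(3*t)*sin(3*t)/3 + exp(3*t)*cos(3*t)/3 − I.
Solving for I: (1 + 1)·I equals the remaining terms, so I = (1/2)·(exp(3*t)*sin(3*t)/3 + exp(3*t)*cos(3*t)/3).

exp(3*t)*sin(3*t)/6 + exp(3*t)*cos(3*t)/6 + C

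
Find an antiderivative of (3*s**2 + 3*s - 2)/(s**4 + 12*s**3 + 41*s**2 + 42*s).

Factor the denominator: s*(s + 2)*(s + 3)*(s + 7).
Partial-fraction decomposition: -31/(35*(s + 7)) + 4/(3*(s + 3)) - 2/(5*(s + 2)) - 1/(21*s).
Integrate each term: A/(s−a) contributes A·log|s−a|.

-log(s)/21 - 2*log(s + 2)/5 + 4*log(s + 3)/3 - 31*log(s + 7)/35 + C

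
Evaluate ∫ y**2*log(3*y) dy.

y**3*(log(y) + log(3))/3 - y**3/9 + C

Use integration by parts with u = log(3*y), dv = y**2 dy.
Then du = 1/y dy and v = y**3/3.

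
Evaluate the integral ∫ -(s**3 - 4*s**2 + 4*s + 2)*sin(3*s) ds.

Use integration by parts with u = s**3 - 4*s**2 + 4*s + 2, dv = -sin(3*s) ds, so v = cos(3*s)/3.
Apply parts 3 times (tabular method): alternate signs, differentiate u down to 0, integrate dv up.

s**3*cos(3*s)/3 - s**2*sin(3*s)/3 - 4*s**2*cos(3*s)/3 + 8*s*sin(3*s)/9 + 10*s*cos(3*s)/9 - 10*sin(3*s)/27 + 26*cos(3*s)/27 + C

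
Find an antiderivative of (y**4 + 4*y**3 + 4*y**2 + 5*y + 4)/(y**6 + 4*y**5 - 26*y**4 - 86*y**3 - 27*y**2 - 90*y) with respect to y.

-2*log(y)/45 + 57*log(y - 5)/520 - log(y + 3)/360 - 25*log(y + 6)/333 + 61*log(y**2 + 1)/9620 - 33*atan(y)/4810 + C

Factor the denominator: y*(y - 5)*(y + 3)*(y + 6)*(y**2 + 1).
Partial-fraction decomposition: (61*y - 33)/(4810*(y**2 + 1)) - 25/(333*(y + 6)) - 1/(360*(y + 3)) + 57/(520*(y - 5)) - 2/(45*y).
Integrate each term; A/(y−a) gives A·log|y−a|; the (By+D)/(y²+p²) term gives a log and an atan.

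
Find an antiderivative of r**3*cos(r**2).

Let u = r², du = 2r dr; rewrite as (1/2)∫ u^1·cos(1u) du.
Now integrate by parts 1 time.

r**2*sin(r**2)/2 + cos(r**2)/2 + C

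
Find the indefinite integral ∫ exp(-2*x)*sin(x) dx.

Let I denote the integral. Integrate by parts with u = sin(x), dv = exp(-2*x) dx, so v = -exp(-2*x)/2: I = -exp(-2*x)*sin(x)/2 + (1/2)·∫ exp(-2*x)*cos(x) dx.
Apply parts again with u = cos(x), dv = exp(-2*x) dx: ∫ exp(-2*x)*cos(x) dx = -exp(-2*x)*cos(x)/2 − (1/2)·I. Substituting back brings back I: I = -exp(-2*x)*sin(x)/2 - exp(-2*x)*cos(x)/4 − (1/4)·I.
Solving for I: (1 + 1/4)·I equals the remaining terms, so I = (4/5)·(-exp(-2*x)*sin(x)/2 - exp(-2*x)*cos(x)/4).

-2*exp(-2*x)*sin(x)/5 - exp(-2*x)*cos(x)/5 + C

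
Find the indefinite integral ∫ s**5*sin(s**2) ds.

-s**4*cos(s**2)/2 + s**2*sin(s**2) + cos(s**2) + C

Let u = s², du = 2s ds; rewrite as (1/2)∫ u^2·sin(1u) du.
Now integrate by parts 2 times.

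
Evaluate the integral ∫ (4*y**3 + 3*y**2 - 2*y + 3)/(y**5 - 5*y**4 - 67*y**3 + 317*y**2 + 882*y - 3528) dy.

377*log(y - 7)/154 - 321*log(y - 6)/130 + 11*log(y - 3)/70 + 197*log(y + 4)/2310 - 302*log(y + 7)/1365 + C

Factor the denominator: (y - 7)*(y - 6)*(y - 3)*(y + 4)*(y + 7).
Partial-fraction decomposition: -302/(1365*(y + 7)) + 197/(2310*(y + 4)) + 11/(70*(y - 3)) - 321/(130*(y - 6)) + 377/(154*(y - 7)).
Integrate each term: A/(y−a) contributes A·log|y−a|.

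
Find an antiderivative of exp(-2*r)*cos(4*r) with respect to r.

Let I denote the integral. Integrate by parts with u = cos(4*r), dv = exp(-2*r) dr, so v = -exp(-2*r)/2: I = -exp(-2*r)*cos(4*r)/2 − 2·∫ exp(-2*r)*sin(4*r) dr.
Apply parts again with u = sin(4*r), dv = exp(-2*r) dr: ∫ exp(-2*r)*sin(4*r) dr = -exp(-2*r)*sin(4*r)/2 + 2·I. Substituting back brings back I: I = exp(-2*r)*sin(4*r) - exp(-2*r)*cos(4*r)/2 − 4·I.
Solving for I: (1 + 4)·I equals the remaining terms, so I = (1/5)·(exp(-2*r)*sin(4*r) - exp(-2*r)*cos(4*r)/2).

exp(-2*r)*sin(4*r)/5 - exp(-2*r)*cos(4*r)/10 + C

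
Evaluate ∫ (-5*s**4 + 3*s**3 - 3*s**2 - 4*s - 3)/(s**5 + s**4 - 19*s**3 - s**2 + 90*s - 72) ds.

Factor the denominator: (s - 3)*(s - 2)*(s - 1)*(s + 3)*(s + 4).
Partial-fraction decomposition: -1507/(210*(s + 4)) + 21/(5*(s + 3)) - 3/(10*(s - 1)) + 79/(30*(s - 2)) - 61/(14*(s - 3)).
Integrate each term: A/(s−a) contributes A·log|s−a|.

-61*log(s - 3)/14 + 79*log(s - 2)/30 - 3*log(s - 1)/10 + 21*log(s + 3)/5 - 1507*log(s + 4)/210 + C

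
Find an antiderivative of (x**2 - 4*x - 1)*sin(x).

Use integration by parts with u = x**2 - 4*x - 1, dv = sin(x) dx, so v = -cos(x).
Apply parts 2 times (tabular method): alternate signs, differentiate u down to 0, integrate dv up.

-x**2*cos(x) + 2*x*sin(x) + 4*x*cos(x) - 4*sin(x) + 3*cos(x) + C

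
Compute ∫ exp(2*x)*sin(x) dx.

Let I denote the integral. Integrate by parts with u = sin(x), dv = exp(2*x) dx, so v = exp(2*x)/2: I = exp(2*x)*sin(x)/2 − (1/2)·∫ exp(2*x)*cos(x) dx.
Apply parts again with u = cos(x), dv = exp(2*x) dx: ∫ exp(2*x)*cos(x) dx = exp(2*x)*cos(x)/2 + (1/2)·I. Substituting back brings back I: I = exp(2*x)*sin(x)/2 - exp(2*x)*cos(x)/4 − (1/4)·I.
Solving for I: (1 + 1/4)·I equals the remaining terms, so I = (4/5)·(exp(2*x)*sin(x)/2 - exp(2*x)*cos(x)/4).

2*exp(2*x)*sin(x)/5 - exp(2*x)*cos(x)/5 + C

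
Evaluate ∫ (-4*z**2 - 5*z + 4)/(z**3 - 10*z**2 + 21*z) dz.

Factor the denominator: z*(z - 7)*(z - 3).
Partial-fraction decomposition: 47/(12*(z - 3)) - 227/(28*(z - 7)) + 4/(21*z).
Integrate each term: A/(z−a) contributes A·log|z−a|.

4*log(z)/21 - 227*log(z - 7)/28 + 47*log(z - 3)/12 + C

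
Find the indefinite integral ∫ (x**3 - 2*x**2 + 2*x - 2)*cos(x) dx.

x**3*sin(x) - 2*x**2*sin(x) + 3*x**2*cos(x) - 4*x*sin(x) - 4*x*cos(x) + 2*sin(x) - 4*cos(x) + C

Use integration by parts with u = x**3 - 2*x**2 + 2*x - 2, dv = cos(x) dx, so v = sin(x).
Apply parts 3 times (tabular method): alternate signs, differentiate u down to 0, integrate dv up.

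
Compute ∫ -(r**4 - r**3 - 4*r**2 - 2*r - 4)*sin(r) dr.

r**4*cos(r) - 4*r**3*sin(r) - r**3*cos(r) + 3*r**2*sin(r) - 16*r**2*cos(r) + 32*r*sin(r) + 4*r*cos(r) - 4*sin(r) + 28*cos(r) + C

Use integration by parts with u = r**4 - r**3 - 4*r**2 - 2*r - 4, dv = -sin(r) dr, so v = cos(r).
Apply parts 4 times (tabular method): alternate signs, differentiate u down to 0, integrate dv up.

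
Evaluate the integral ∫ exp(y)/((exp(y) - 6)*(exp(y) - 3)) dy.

Let u = e^y, du = e^y dy.
The integral becomes ∫ du/((u-3)(u-6)); decompose into partial fractions.

log(exp(y) - 6)/3 - log(exp(y) - 3)/3 + C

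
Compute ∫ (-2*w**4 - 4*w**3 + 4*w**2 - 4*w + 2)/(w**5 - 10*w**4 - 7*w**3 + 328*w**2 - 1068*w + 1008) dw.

-1501*log(w - 7)/195 + 359*log(w - 4)/30 - 61*log(w - 3)/9 + 27*log(w - 2)/40 - 779*log(w + 6)/4680 + C

Factor the denominator: (w - 7)*(w - 4)*(w - 3)*(w - 2)*(w + 6).
Partial-fraction decomposition: -779/(4680*(w + 6)) + 27/(40*(w - 2)) - 61/(9*(w - 3)) + 359/(30*(w - 4)) - 1501/(195*(w - 7)).
Integrate each term: A/(w−a) contributes A·log|w−a|.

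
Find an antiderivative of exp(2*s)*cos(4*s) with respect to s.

exp(2*s)*sin(4*s)/5 + exp(2*s)*cos(4*s)/10 + C

Let I denote the integral. Integrate by parts with u = cos(4*s), dv = exp(2*s) ds, so v = exp(2*s)/2: I = exp(2*s)*cos(4*s)/2 + 2·∫ exp(2*s)*sin(4*s) ds.
Apply parts again with u = sin(4*s), dv = exp(2*s) ds: ∫ exp(2*s)*sin(4*s) ds = exp(2*s)*sin(4*s)/2 − 2·I. Substituting back brings back I: I = exp(2*s)*sin(4*s) + exp(2*s)*cos(4*s)/2 − 4·I.
Solving for I: (1 + 4)·I equals the remaining terms, so I = (1/5)·(exp(2*s)*sin(4*s) + exp(2*s)*cos(4*s)/2).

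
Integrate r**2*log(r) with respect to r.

Use integration by parts with u = log(r), dv = r**2 dr.
Then du = 1/r dr and v = r**3/3.

r**3*log(r)/3 - r**3/9 + C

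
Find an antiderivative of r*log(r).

r**2*log(r)/2 - r**2/4 + C

Use integration by parts with u = log(r), dv = r dr.
Then du = 1/r dr and v = r**2/2.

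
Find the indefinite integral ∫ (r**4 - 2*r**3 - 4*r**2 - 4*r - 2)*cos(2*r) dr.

r**4*sin(2*r)/2 - r**3*sin(2*r) + r**3*cos(2*r) - 7*r**2*sin(2*r)/2 - 3*r**2*cos(2*r)/2 - r*sin(2*r)/2 - 7*r*cos(2*r)/2 + 3*sin(2*r)/4 - cos(2*r)/4 + C

Use integration by parts with u = r**4 - 2*r**3 - 4*r**2 - 4*r - 2, dv = cos(2*r) dr, so v = sin(2*r)/2.
Apply parts 4 times (tabular method): alternate signs, differentiate u down to 0, integrate dv up.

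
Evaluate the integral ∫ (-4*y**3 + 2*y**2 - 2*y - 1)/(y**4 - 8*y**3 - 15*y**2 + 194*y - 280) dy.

Factor the denominator: (y - 7)*(y - 4)*(y - 2)*(y + 5).
Partial-fraction decomposition: -559/(756*(y + 5)) - 29/(70*(y - 2)) + 233/(54*(y - 4)) - 1289/(180*(y - 7)).
Integrate each term: A/(y−a) contributes A·log|y−a|.

-1289*log(y - 7)/180 + 233*log(y - 4)/54 - 29*log(y - 2)/70 - 559*log(y + 5)/756 + C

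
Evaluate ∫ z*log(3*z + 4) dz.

z**2*log(3*z + 4)/2 - z**2/4 + 2*z/3 - 8*log(3*z + 4)/9 + C

Use integration by parts with u = log(3*z + 4), dv = z dz.
Then du = 3/(3*z + 4) dz and v = z**2/2.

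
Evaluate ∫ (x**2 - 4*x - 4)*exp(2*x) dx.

(2*x**2 - 10*x - 3)*exp(2*x)/4 + C

Use integration by parts with u = x**2 - 4*x - 4, dv = exp(2*x) dx, so v = exp(2*x)/2.
Apply parts 2 times (tabular method): alternate signs, differentiate u down to 0, integrate dv up.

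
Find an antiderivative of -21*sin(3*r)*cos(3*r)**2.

7*cos(3*r)**3/3 + C

Let u = cos(3*r), so du = (-3*sin(3*r)) dr.
Rewriting, the integral becomes 7·∫ u^2 du = 7·u^3/3.
Substituting back, u = cos(3*r).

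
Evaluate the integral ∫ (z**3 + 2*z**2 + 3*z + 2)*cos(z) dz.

z**3*sin(z) + 2*z**2*sin(z) + 3*z**2*cos(z) - 3*z*sin(z) + 4*z*cos(z) - 2*sin(z) - 3*cos(z) + C

Use integration by parts with u = z**3 + 2*z**2 + 3*z + 2, dv = cos(z) dz, so v = sin(z).
Apply parts 3 times (tabular method): alternate signs, differentiate u down to 0, integrate dv up.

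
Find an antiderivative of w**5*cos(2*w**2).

Let u = w², du = 2w dw; rewrite as (1/2)∫ u^2·cos(2u) du.
Now integrate by parts 2 times.

w**4*sin(2*w**2)/4 + w**2*cos(2*w**2)/4 - sin(2*w**2)/8 + C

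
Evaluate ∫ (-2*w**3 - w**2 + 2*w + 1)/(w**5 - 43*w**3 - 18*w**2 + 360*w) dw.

log(w)/360 - 91*log(w - 6)/396 + log(w - 3)/9 - 3*log(w + 4)/8 + 27*log(w + 5)/55 + C

Factor the denominator: w*(w - 6)*(w - 3)*(w + 4)*(w + 5).
Partial-fraction decomposition: 27/(55*(w + 5)) - 3/(8*(w + 4)) + 1/(9*(w - 3)) - 91/(396*(w - 6)) + 1/(360*w).
Integrate each term: A/(w−a) contributes A·log|w−a|.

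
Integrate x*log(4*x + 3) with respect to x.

x**2*log(4*x + 3)/2 - x**2/4 + 3*x/8 - 9*log(4*x + 3)/32 + C

Use integration by parts with u = log(4*x + 3), dv = x dx.
Then du = 4/(4*x + 3) dx and v = x**2/2.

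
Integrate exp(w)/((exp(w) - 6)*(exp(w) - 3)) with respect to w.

log(exp(w) - 6)/3 - log(exp(w) - 3)/3 + C

Let u = e^w, du = e^w dw.
The integral becomes ∫ du/((u-3)(u-6)); decompose into partial fractions.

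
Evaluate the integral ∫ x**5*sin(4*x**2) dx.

Let u = x², du = 2x dx; rewrite as (1/2)∫ u^2·sin(4u) du.
Now integrate by parts 2 times.

-x**4*cos(4*x**2)/8 + x**2*sin(4*x**2)/16 + cos(4*x**2)/64 + C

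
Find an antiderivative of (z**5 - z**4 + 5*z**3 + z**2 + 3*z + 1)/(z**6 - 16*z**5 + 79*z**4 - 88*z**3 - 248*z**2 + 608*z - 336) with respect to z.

Factor the denominator: (z - 7)*(z - 6)*(z - 2)**2*(z - 1)*(z + 2).
Partial-fraction decomposition: 89/(3456*(z + 2)) + 1/(9*(z - 1)) + 307/(400*(z - 2)) + 67/(80*(z - 2)**2) - 1523/(128*(z - 6)) + 8096/(675*(z - 7)).
Integrate each term; A/(z−a) gives A·log|z−a|; A/(z−a)² gives −A/(z−a).

8096*log(z - 7)/675 - 1523*log(z - 6)/128 + 307*log(z - 2)/400 + log(z - 1)/9 + 89*log(z + 2)/3456 - 67/(80*z - 160) + C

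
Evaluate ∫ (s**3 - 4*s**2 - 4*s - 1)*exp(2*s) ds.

(4*s**3 - 22*s**2 + 6*s - 7)*exp(2*s)/8 + C

Use integration by parts with u = s**3 - 4*s**2 - 4*s - 1, dv = exp(2*s) ds, so v = exp(2*s)/2.
Apply parts 3 times (tabular method): alternate signs, differentiate u down to 0, integrate dv up.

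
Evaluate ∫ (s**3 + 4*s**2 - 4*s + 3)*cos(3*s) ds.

s**3*sin(3*s)/3 + 4*s**2*sin(3*s)/3 + s**2*cos(3*s)/3 - 14*s*sin(3*s)/9 + 8*s*cos(3*s)/9 + 19*sin(3*s)/27 - 14*cos(3*s)/27 + C

Use integration by parts with u = s**3 + 4*s**2 - 4*s + 3, dv = cos(3*s) ds, so v = sin(3*s)/3.
Apply parts 3 times (tabular method): alternate signs, differentiate u down to 0, integrate dv up.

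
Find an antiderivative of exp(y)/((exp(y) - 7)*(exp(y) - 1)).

log(exp(y) - 7)/6 - log(exp(y) - 1)/6 + C

Let u = e^y, du = e^y dy.
The integral becomes ∫ du/((u-7)(u-1)); decompose into partial fractions.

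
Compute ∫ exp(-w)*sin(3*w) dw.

Let I denote the integral. Integrate by parts with u = sin(3*w), dv = exp(-w) dw, so v = -exp(-w): I = -exp(-w)*sin(3*w) + 3·∫ exp(-w)*cos(3*w) dw.
Apply parts again with u = cos(3*w), dv = exp(-w) dw: ∫ exp(-w)*cos(3*w) dw = -exp(-w)*cos(3*w) − 3·I. Substituting back brings back I: I = -exp(-w)*sin(3*w) - 3*exp(-w)*cos(3*w) − 9·I.
Solving for I: (1 + 9)·I equals the remaining terms, so I = (1/10)·(-exp(-w)*sin(3*w) - 3*exp(-w)*cos(3*w)).

-exp(-w)*sin(3*w)/10 - 3*exp(-w)*cos(3*w)/10 + C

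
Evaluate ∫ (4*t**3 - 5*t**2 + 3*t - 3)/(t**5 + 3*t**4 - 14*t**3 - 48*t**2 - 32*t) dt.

Factor the denominator: t*(t - 4)*(t + 1)*(t + 2)*(t + 4).
Partial-fraction decomposition: -117/(64*(t + 4)) + 61/(24*(t + 2)) - 1/(t + 1) + 37/(192*(t - 4)) + 3/(32*t).
Integrate each term: A/(t−a) contributes A·log|t−a|.

3*log(t)/32 + 37*log(t - 4)/192 - log(t + 1) + 61*log(t + 2)/24 - 117*log(t + 4)/64 + C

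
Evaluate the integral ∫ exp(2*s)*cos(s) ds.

Let I denote the integral. Integrate by parts with u = cos(s), dv = exp(2*s) ds, so v = exp(2*s)/2: I = exp(2*s)*cos(s)/2 + (1/2)·∫ exp(2*s)*sin(s) ds.
Apply parts again with u = sin(s), dv = exp(2*s) ds: ∫ exp(2*s)*sin(s) ds = exp(2*s)*sin(s)/2 − (1/2)·I. Substituting back brings back I: I = exp(2*s)*sin(s)/4 + exp(2*s)*cos(s)/2 − (1/4)·I.
Solving for I: (1 + 1/4)·I equals the remaining terms, so I = (4/5)·(exp(2*s)*sin(s)/4 + exp(2*s)*cos(s)/2).

exp(2*s)*sin(s)/5 + 2*exp(2*s)*cos(s)/5 + C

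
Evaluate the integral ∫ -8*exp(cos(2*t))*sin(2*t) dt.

Let u = cos(2*t), so du = (-2*sin(2*t)) dt.
Rewriting, the integral becomes 4·∫ e^u du = 4·e^u.
Substituting back, u = cos(2*t).

4*exp(cos(2*t)) + C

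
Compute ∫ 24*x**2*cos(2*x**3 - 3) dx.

4*sin(2*x**3 - 3) + C

Let u = 2*x**3 - 3, so du = (6*x**2) dx.
Rewriting, the integral becomes 4·∫ cos(u) du = 4·sin(u).
Substituting back, u = 2*x**3 - 3.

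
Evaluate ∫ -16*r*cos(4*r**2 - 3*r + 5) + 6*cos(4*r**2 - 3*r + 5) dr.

Let u = 4*r**2 - 3*r + 5, so du = (8*r - 3) dr.
Rewriting, the integral becomes -2·∫ cos(u) du = -2·sin(u).
Substituting back, u = 4*r**2 - 3*r + 5.

-2*sin(4*r**2 - 3*r + 5) + C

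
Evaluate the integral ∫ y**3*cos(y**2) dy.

Let u = y², du = 2y dy; rewrite as (1/2)∫ u^1·cos(1u) du.
Now integrate by parts 1 time.

y**2*sin(y**2)/2 + cos(y**2)/2 + C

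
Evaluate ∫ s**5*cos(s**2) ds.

Let u = s², du = 2s ds; rewrite as (1/2)∫ u^2·cos(1u) du.
Now integrate by parts 2 times.

s**4*sin(s**2)/2 + s**2*cos(s**2) - sin(s**2) + C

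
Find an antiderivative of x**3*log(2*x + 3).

x**4*log(2*x + 3)/4 - x**4/16 + x**3/8 - 9*x**2/32 + 27*x/32 - 81*log(2*x + 3)/64 + C

Use integration by parts with u = log(2*x + 3), dv = x**3 dx.
Then du = 2/(2*x + 3) dx and v = x**4/4.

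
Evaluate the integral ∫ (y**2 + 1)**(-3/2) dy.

Substitute y = tan(θ), so dy = sec(θ)^2 dθ and the radical becomes sqrt(y**2 + 1) = sec(θ) by the Pythagorean identity.
Integrate the resulting trig expression in θ, then back-substitute tan(θ) = y, sec(θ) = sqrt(y**2 + 1) (absorbing any constant into C).

y/sqrt(y**2 + 1) + C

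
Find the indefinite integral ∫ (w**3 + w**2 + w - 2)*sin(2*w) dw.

-w**3*cos(2*w)/2 + 3*w**2*sin(2*w)/4 - w**2*cos(2*w)/2 + w*sin(2*w)/2 + w*cos(2*w)/4 - sin(2*w)/8 + 5*cos(2*w)/4 + C

Use integration by parts with u = w**3 + w**2 + w - 2, dv = sin(2*w) dw, so v = -cos(2*w)/2.
Apply parts 3 times (tabular method): alternate signs, differentiate u down to 0, integrate dv up.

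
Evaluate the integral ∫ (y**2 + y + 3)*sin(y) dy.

Use integration by parts with u = y**2 + y + 3, dv = sin(y) dy, so v = -cos(y).
Apply parts 2 times (tabular method): alternate signs, differentiate u down to 0, integrate dv up.

-y**2*cos(y) + 2*y*sin(y) - y*cos(y) + sin(y) - cos(y) + C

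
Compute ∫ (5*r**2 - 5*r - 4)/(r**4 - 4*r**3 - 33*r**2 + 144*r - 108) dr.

73*log(r - 6)/90 - 13*log(r - 3)/27 - 2*log(r - 1)/35 - 103*log(r + 6)/378 + C

Factor the denominator: (r - 6)*(r - 3)*(r - 1)*(r + 6).
Partial-fraction decomposition: -103/(378*(r + 6)) - 2/(35*(r - 1)) - 13/(27*(r - 3)) + 73/(90*(r - 6)).
Integrate each term: A/(r−a) contributes A·log|r−a|.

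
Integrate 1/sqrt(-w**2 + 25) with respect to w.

Substitute w = 5·sin(θ), so dw = 5·cos(θ) dθ and the radical becomes sqrt(-w**2 + 25) = 5·cos(θ) by the Pythagorean identity.
Integrate the resulting trig expression in θ, then back-substitute θ = asin(w/5), sin(θ) = w/5, cos(θ) = sqrt(-w**2 + 25)/5 (absorbing any constant into C).

asin(w/5) + C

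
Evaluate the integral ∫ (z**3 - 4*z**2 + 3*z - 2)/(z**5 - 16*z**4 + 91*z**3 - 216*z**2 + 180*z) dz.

Factor the denominator: z*(z - 6)*(z - 5)*(z - 3)*(z - 2).
Partial-fraction decomposition: 1/(6*(z - 2)) - 1/(9*(z - 3)) - 19/(15*(z - 5)) + 11/(9*(z - 6)) - 1/(90*z).
Integrate each term: A/(z−a) contributes A·log|z−a|.

-log(z)/90 + 11*log(z - 6)/9 - 19*log(z - 5)/15 - log(z - 3)/9 + log(z - 2)/6 + C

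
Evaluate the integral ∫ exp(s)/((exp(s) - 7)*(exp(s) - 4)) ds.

log(exp(s) - 7)/3 - log(exp(s) - 4)/3 + C

Let u = e^s, du = e^s ds.
The integral becomes ∫ du/((u-7)(u-4)); decompose into partial fractions.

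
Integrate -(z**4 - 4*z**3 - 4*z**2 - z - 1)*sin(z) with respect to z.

z**4*cos(z) - 4*z**3*sin(z) - 4*z**3*cos(z) + 12*z**2*sin(z) - 16*z**2*cos(z) + 32*z*sin(z) + 23*z*cos(z) - 23*sin(z) + 31*cos(z) + C

Use integration by parts with u = z**4 - 4*z**3 - 4*z**2 - z - 1, dv = -sin(z) dz, so v = cos(z).
Apply parts 4 times (tabular method): alternate signs, differentiate u down to 0, integrate dv up.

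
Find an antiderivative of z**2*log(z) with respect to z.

z**3*log(z)/3 - z**3/9 + C

Use integration by parts with u = log(z), dv = z**2 dz.
Then du = 1/z dz and v = z**3/3.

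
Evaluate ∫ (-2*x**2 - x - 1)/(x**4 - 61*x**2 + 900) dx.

-79*log(x - 6)/132 + 28*log(x - 5)/55 - 23*log(x + 5)/55 + 67*log(x + 6)/132 + C

Factor the denominator: (x - 6)*(x - 5)*(x + 5)*(x + 6).
Partial-fraction decomposition: 67/(132*(x + 6)) - 23/(55*(x + 5)) + 28/(55*(x - 5)) - 79/(132*(x - 6)).
Integrate each term: A/(x−a) contributes A·log|x−a|.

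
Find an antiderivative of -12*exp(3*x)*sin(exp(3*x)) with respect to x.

Let u = exp(3*x), so du = (3*exp(3*x)) dx.
Rewriting, the integral becomes -4·∫ sin(u) du = -4·-cos(u).
Substituting back, u = exp(3*x).

4*cos(exp(3*x)) + C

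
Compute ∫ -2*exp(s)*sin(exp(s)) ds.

Let u = exp(s), so du = (exp(s)) ds.
Rewriting, the integral becomes -2·∫ sin(u) du = -2·-cos(u).
Substituting back, u = exp(s).

2*cos(exp(s)) + C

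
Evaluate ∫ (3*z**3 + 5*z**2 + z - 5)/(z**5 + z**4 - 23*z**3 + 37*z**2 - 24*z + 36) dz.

Factor the denominator: (z - 3)*(z - 2)*(z + 6)*(z**2 + 1).
Partial-fraction decomposition: -2*(16*z + 15)/(185*(z**2 + 1)) - 479/(2664*(z + 6)) - 41/(40*(z - 2)) + 62/(45*(z - 3)).
Integrate each term; A/(z−a) gives A·log|z−a|; the (Bz+D)/(z²+p²) term gives a log and an atan.

62*log(z - 3)/45 - 41*log(z - 2)/40 - 479*log(z + 6)/2664 - 16*log(z**2 + 1)/185 - 6*atan(z)/37 + C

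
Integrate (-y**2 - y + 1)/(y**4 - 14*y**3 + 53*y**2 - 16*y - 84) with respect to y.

Factor the denominator: (y - 7)*(y - 6)*(y - 2)*(y + 1).
Partial-fraction decomposition: -1/(168*(y + 1)) - 1/(12*(y - 2)) + 41/(28*(y - 6)) - 11/(8*(y - 7)).
Integrate each term: A/(y−a) contributes A·log|y−a|.

-11*log(y - 7)/8 + 41*log(y - 6)/28 - log(y - 2)/12 - log(y + 1)/168 + C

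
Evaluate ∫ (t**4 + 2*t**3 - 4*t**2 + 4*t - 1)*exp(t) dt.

Use integration by parts with u = t**4 + 2*t**3 - 4*t**2 + 4*t - 1, dv = exp(t) dt, so v = exp(t).
Apply parts 4 times (tabular method): alternate signs, differentiate u down to 0, integrate dv up.

(t**4 - 2*t**3 + 2*t**2 - 1)*exp(t) + C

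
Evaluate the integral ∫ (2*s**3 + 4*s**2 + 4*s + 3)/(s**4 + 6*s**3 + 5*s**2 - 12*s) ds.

Factor the denominator: s*(s - 1)*(s + 3)*(s + 4).
Partial-fraction decomposition: 77/(20*(s + 4)) - 9/(4*(s + 3)) + 13/(20*(s - 1)) - 1/(4*s).
Integrate each term: A/(s−a) contributes A·log|s−a|.

-log(s)/4 + 13*log(s - 1)/20 - 9*log(s + 3)/4 + 77*log(s + 4)/20 + C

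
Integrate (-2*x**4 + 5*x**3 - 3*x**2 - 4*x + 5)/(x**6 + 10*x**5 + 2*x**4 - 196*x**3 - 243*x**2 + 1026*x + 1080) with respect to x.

-32575*log(x - 3)/1016064 - log(x + 1)/960 + 859*log(x + 4)/294 - 1925*log(x + 5)/256 + 3751*log(x + 6)/810 + 61/(2016*x - 6048) + C

Factor the denominator: (x - 3)**2*(x + 1)*(x + 4)*(x + 5)*(x + 6).
Partial-fraction decomposition: 3751/(810*(x + 6)) - 1925/(256*(x + 5)) + 859/(294*(x + 4)) - 1/(960*(x + 1)) - 32575/(1016064*(x - 3)) - 61/(2016*(x - 3)**2).
Integrate each term; A/(x−a) gives A·log|x−a|; A/(x−a)² gives −A/(x−a).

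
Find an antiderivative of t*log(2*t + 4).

Use integration by parts with u = log(2*t + 4), dv = t dt.
Then du = 2/(2*t + 4) dt and v = t**2/2.

t**2*log(2*t + 4)/2 - t**2/4 + t - 2*log(t + 2) + C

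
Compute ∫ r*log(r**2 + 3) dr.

r**2*log(r**2 + 3)/2 - r**2/2 + 3*log(r**2 + 3)/2 + C

Let u = r**2 + 3, so du = (2*r) dr.
The integral becomes (1/2)·∫ log(u) du; integrate by parts with u′=log(u), dv′=du.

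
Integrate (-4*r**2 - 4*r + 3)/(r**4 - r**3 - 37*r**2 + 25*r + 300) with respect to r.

Factor the denominator: (r - 5)*(r - 4)*(r + 3)*(r + 5).
Partial-fraction decomposition: 77/(180*(r + 5)) - 3/(16*(r + 3)) + 11/(9*(r - 4)) - 117/(80*(r - 5)).
Integrate each term: A/(r−a) contributes A·log|r−a|.

-117*log(r - 5)/80 + 11*log(r - 4)/9 - 3*log(r + 3)/16 + 77*log(r + 5)/180 + C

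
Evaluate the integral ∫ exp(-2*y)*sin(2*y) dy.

-exp(-2*y)*sin(2*y)/4 - exp(-2*y)*cos(2*y)/4 + C

Let I denote the integral. Integrate by parts with u = sin(2*y), dv = exp(-2*y) dy, so v = -exp(-2*y)/2: I = -exp(-2*y)*sin(2*y)/2 + ∫ exp(-2*y)*cos(2*y) dy.
Apply parts again with u = cos(2*y), dv = exp(-2*y) dy: ∫ exp(-2*y)*cos(2*y) dy = -exp(-2*y)*cos(2*y)/2 − I. Substituting back brings back I: I = -exp(-2*y)*sin(2*y)/2 - exp(-2*y)*cos(2*y)/2 − I.
Solving for I: (1 + 1)·I equals the remaining terms, so I = (1/2)·(-exp(-2*y)*sin(2*y)/2 - exp(-2*y)*cos(2*y)/2).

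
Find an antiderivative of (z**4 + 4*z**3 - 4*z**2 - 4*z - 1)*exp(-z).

Use integration by parts with u = z**4 + 4*z**3 - 4*z**2 - 4*z - 1, dv = exp(-z) dz, so v = -exp(-z).
Apply parts 4 times (tabular method): alternate signs, differentiate u down to 0, integrate dv up.

(-z**4 - 8*z**3 - 20*z**2 - 36*z - 35)*exp(-z) + C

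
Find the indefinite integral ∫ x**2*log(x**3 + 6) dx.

Let u = x**3 + 6, so du = (3*x**2) dx.
The integral becomes (1/3)·∫ log(u) du; integrate by parts with u′=log(u), dv′=du.

x**3*log(x**3 + 6)/3 - x**3/3 + 2*log(x**3 + 6) + C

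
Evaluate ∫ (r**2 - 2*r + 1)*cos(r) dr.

Use integration by parts with u = r**2 - 2*r + 1, dv = cos(r) dr, so v = sin(r).
Apply parts 2 times (tabular method): alternate signs, differentiate u down to 0, integrate dv up.

r**2*sin(r) - 2*r*sin(r) + 2*r*cos(r) - sin(r) - 2*cos(r) + C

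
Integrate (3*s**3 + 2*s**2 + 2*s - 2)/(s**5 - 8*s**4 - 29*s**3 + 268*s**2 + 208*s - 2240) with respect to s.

Factor the denominator: (s - 7)*(s - 5)*(s - 4)*(s + 4)**2.
Partial-fraction decomposition: -29465/(313632*(s + 4)) + 85/(396*(s + 4)**2) + 115/(96*(s - 4)) - 433/(162*(s - 5)) + 1139/(726*(s - 7)).
Integrate each term; A/(s−a) gives A·log|s−a|; A/(s−a)² gives −A/(s−a).

1139*log(s - 7)/726 - 433*log(s - 5)/162 + 115*log(s - 4)/96 - 29465*log(s + 4)/313632 - 85/(396*s + 1584) + C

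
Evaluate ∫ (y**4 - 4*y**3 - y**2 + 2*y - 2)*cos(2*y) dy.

y**4*sin(2*y)/2 - 2*y**3*sin(2*y) + y**3*cos(2*y) - 2*y**2*sin(2*y) - 3*y**2*cos(2*y) + 4*y*sin(2*y) - 2*y*cos(2*y) + 2*cos(2*y) + C

Use integration by parts with u = y**4 - 4*y**3 - y**2 + 2*y - 2, dv = cos(2*y) dy, so v = sin(2*y)/2.
Apply parts 4 times (tabular method): alternate signs, differentiate u down to 0, integrate dv up.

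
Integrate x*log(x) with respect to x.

x**2*log(x)/2 - x**2/4 + C

Use integration by parts with u = log(x), dv = x dx.
Then du = 1/x dx and v = x**2/2.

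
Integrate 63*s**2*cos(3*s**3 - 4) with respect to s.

7*sin(3*s**3 - 4) + C

Let u = 3*s**3 - 4, so du = (9*s**2) ds.
Rewriting, the integral becomes 7·∫ cos(u) du = 7·sin(u).
Substituting back, u = 3*s**3 - 4.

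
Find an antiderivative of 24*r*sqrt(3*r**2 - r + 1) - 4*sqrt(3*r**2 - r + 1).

Let u = 3*r**2 - r + 1, so du = (6*r - 1) dr.
Rewriting, the integral becomes 4·∫ √u du = 4·(2/3)u^(3/2).
Substituting back, u = 3*r**2 - r + 1.

8*(3*r**2 - r + 1)**(3/2)/3 + C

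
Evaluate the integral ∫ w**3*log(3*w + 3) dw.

Use integration by parts with u = log(3*w + 3), dv = w**3 dw.
Then du = 3/(3*w + 3) dw and v = w**4/4.

w**4*log(3*w + 3)/4 - w**4/16 + w**3/12 - w**2/8 + w/4 - log(w + 1)/4 + C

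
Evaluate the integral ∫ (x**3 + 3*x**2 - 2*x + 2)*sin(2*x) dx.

Use integration by parts with u = x**3 + 3*x**2 - 2*x + 2, dv = sin(2*x) dx, so v = -cos(2*x)/2.
Apply parts 3 times (tabular method): alternate signs, differentiate u down to 0, integrate dv up.

-x**3*cos(2*x)/2 + 3*x**2*sin(2*x)/4 - 3*x**2*cos(2*x)/2 + 3*x*sin(2*x)/2 + 7*x*cos(2*x)/4 - 7*sin(2*x)/8 - cos(2*x)/4 + C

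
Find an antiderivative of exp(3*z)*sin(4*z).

Let I denote the integral. Integrate by parts with u = sin(4*z), dv = exp(3*z) dz, so v = exp(3*z)/3: I = exp(3*z)*sin(4*z)/3 − (4/3)·∫ exp(3*z)*cos(4*z) dz.
Apply parts again with u = cos(4*z), dv = exp(3*z) dz: ∫ exp(3*z)*cos(4*z) dz = exp(3*z)*cos(4*z)/3 + (4/3)·I. Substituting back brings back I: I = exp(3*z)*sin(4*z)/3 - 4*exp(3*z)*cos(4*z)/9 − (16/9)·I.
Solving for I: (1 + 16/9)·I equals the remaining terms, so I = (9/25)·(exp(3*z)*sin(4*z)/3 - 4*exp(3*z)*cos(4*z)/9).

3*exp(3*z)*sin(4*z)/25 - 4*exp(3*z)*cos(4*z)/25 + C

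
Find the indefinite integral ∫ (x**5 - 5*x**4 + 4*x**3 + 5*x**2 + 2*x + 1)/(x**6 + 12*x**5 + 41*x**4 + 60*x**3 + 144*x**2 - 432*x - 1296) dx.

9*log(x - 2)/3328 + 127*log(x + 2)/832 + 189653*log(x + 6)/172800 - 2219*log(x**2 + 9)/17550 + 29*atan(x/3)/325 + 14951/(1440*x + 8640) + C

Factor the denominator: (x - 2)*(x + 2)*(x + 6)**2*(x**2 + 9).
Partial-fraction decomposition: -(2219*x - 2349)/(8775*(x**2 + 9)) + 189653/(172800*(x + 6)) - 14951/(1440*(x + 6)**2) + 127/(832*(x + 2)) + 9/(3328*(x - 2)).
Integrate each term; A/(x−a) gives A·log|x−a|; the (Bx+D)/(x²+p²) term gives a log and an atan.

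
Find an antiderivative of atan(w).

w*atan(w) - log(w**2 + 1)/2 + C

Use integration by parts with u = arctan(w), dv = dw.
Then du = 1/(w**2 + 1) dw.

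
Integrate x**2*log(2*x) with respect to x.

Use integration by parts with u = log(2*x), dv = x**2 dx.
Then du = 1/x dx and v = x**3/3.

x**3*(log(x) + log(2))/3 - x**3/9 + C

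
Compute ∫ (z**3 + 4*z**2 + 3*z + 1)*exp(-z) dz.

(-z**3 - 7*z**2 - 17*z - 18)*exp(-z) + C

Use integration by parts with u = z**3 + 4*z**2 + 3*z + 1, dv = exp(-z) dz, so v = -exp(-z).
Apply parts 3 times (tabular method): alternate signs, differentiate u down to 0, integrate dv up.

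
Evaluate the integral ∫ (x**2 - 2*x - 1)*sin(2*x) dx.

Use integration by parts with u = x**2 - 2*x - 1, dv = sin(2*x) dx, so v = -cos(2*x)/2.
Apply parts 2 times (tabular method): alternate signs, differentiate u down to 0, integrate dv up.

-x**2*cos(2*x)/2 + x*sin(2*x)/2 + x*cos(2*x) - sin(2*x)/2 + 3*cos(2*x)/4 + C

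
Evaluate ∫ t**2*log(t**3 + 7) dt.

t**3*log(t**3 + 7)/3 - t**3/3 + 7*log(t**3 + 7)/3 + C

Let u = t**3 + 7, so du = (3*t**2) dt.
The integral becomes (1/3)·∫ log(u) du; integrate by parts with u′=log(u), dv′=du.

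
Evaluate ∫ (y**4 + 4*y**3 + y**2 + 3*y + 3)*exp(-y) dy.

Use integration by parts with u = y**4 + 4*y**3 + y**2 + 3*y + 3, dv = exp(-y) dy, so v = -exp(-y).
Apply parts 4 times (tabular method): alternate signs, differentiate u down to 0, integrate dv up.

(-y**4 - 8*y**3 - 25*y**2 - 53*y - 56)*exp(-y) + C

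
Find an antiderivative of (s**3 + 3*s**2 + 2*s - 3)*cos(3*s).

s**3*sin(3*s)/3 + s**2*sin(3*s) + s**2*cos(3*s)/3 + 4*s*sin(3*s)/9 + 2*s*cos(3*s)/3 - 11*sin(3*s)/9 + 4*cos(3*s)/27 + C

Use integration by parts with u = s**3 + 3*s**2 + 2*s - 3, dv = cos(3*s) ds, so v = sin(3*s)/3.
Apply parts 3 times (tabular method): alternate signs, differentiate u down to 0, integrate dv up.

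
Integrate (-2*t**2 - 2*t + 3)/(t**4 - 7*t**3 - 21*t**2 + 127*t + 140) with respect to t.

Factor the denominator: (t - 7)*(t - 5)*(t + 1)*(t + 4).
Partial-fraction decomposition: 7/(99*(t + 4)) + 1/(48*(t + 1)) + 19/(36*(t - 5)) - 109/(176*(t - 7)).
Integrate each term: A/(t−a) contributes A·log|t−a|.

-109*log(t - 7)/176 + 19*log(t - 5)/36 + log(t + 1)/48 + 7*log(t + 4)/99 + C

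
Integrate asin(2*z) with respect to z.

z*asin(2*z) + sqrt(-4*z**2 + 1)/2 + C

Use integration by parts with u = arcsin(2*z), dv = dz.
Then du = 2/sqrt(-4*z**2 + 1) dz.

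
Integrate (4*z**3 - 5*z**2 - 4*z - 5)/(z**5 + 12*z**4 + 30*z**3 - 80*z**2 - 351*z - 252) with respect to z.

23*log(z - 3)/840 + 5*log(z + 1)/72 - 73*log(z + 3)/24 + 325*log(z + 4)/63 - 797*log(z + 7)/360 + C

Factor the denominator: (z - 3)*(z + 1)*(z + 3)*(z + 4)*(z + 7).
Partial-fraction decomposition: -797/(360*(z + 7)) + 325/(63*(z + 4)) - 73/(24*(z + 3)) + 5/(72*(z + 1)) + 23/(840*(z - 3)).
Integrate each term: A/(z−a) contributes A·log|z−a|.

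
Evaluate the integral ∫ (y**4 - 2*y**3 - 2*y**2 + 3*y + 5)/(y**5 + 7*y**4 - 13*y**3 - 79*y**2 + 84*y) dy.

5*log(y)/84 + 23*log(y - 3)/420 - log(y - 1)/16 - 23*log(y + 4)/28 + 991*log(y + 7)/560 + C

Factor the denominator: y*(y - 3)*(y - 1)*(y + 4)*(y + 7).
Partial-fraction decomposition: 991/(560*(y + 7)) - 23/(28*(y + 4)) - 1/(16*(y - 1)) + 23/(420*(y - 3)) + 5/(84*y).
Integrate each term: A/(y−a) contributes A·log|y−a|.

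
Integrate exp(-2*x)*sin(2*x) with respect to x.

Let I denote the integral. Integrate by parts with u = sin(2*x), dv = exp(-2*x) dx, so v = -exp(-2*x)/2: I = -exp(-2*x)*sin(2*x)/2 + ∫ exp(-2*x)*cos(2*x) dx.
Apply parts again with u = cos(2*x), dv = exp(-2*x) dx: ∫ exp(-2*x)*cos(2*x) dx = -exp(-2*x)*cos(2*x)/2 − I. Substituting back brings back I: I = -exp(-2*x)*sin(2*x)/2 - exp(-2*x)*cos(2*x)/2 − I.
Solving for I: (1 + 1)·I equals the remaining terms, so I = (1/2)·(-exp(-2*x)*sin(2*x)/2 - exp(-2*x)*cos(2*x)/2).

-exp(-2*x)*sin(2*x)/4 - exp(-2*x)*cos(2*x)/4 + C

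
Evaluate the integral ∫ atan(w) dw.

w*atan(w) - log(w**2 + 1)/2 + C

Use integration by parts with u = arctan(w), dv = dw.
Then du = 1/(w**2 + 1) dw.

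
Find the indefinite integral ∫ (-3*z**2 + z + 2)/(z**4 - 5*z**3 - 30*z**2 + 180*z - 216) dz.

Factor the denominator: (z - 6)*(z - 3)*(z - 2)*(z + 6).
Partial-fraction decomposition: 7/(54*(z + 6)) - 1/(4*(z - 2)) + 22/(27*(z - 3)) - 25/(36*(z - 6)).
Integrate each term: A/(z−a) contributes A·log|z−a|.

-25*log(z - 6)/36 + 22*log(z - 3)/27 - log(z - 2)/4 + 7*log(z + 6)/54 + C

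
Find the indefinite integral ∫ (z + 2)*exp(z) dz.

(z + 1)*exp(z) + C

Use integration by parts with u = z + 2, dv = exp(z) dz, so v = exp(z).
Apply parts 1 times (tabular method): alternate signs, differentiate u down to 0, integrate dv up.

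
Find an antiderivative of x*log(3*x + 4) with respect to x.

Use integration by parts with u = log(3*x + 4), dv = x dx.
Then du = 3/(3*x + 4) dx and v = x**2/2.

x**2*log(3*x + 4)/2 - x**2/4 + 2*x/3 - 8*log(3*x + 4)/9 + C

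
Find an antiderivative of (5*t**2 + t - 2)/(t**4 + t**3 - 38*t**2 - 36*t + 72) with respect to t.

Factor the denominator: (t - 6)*(t - 1)*(t + 2)*(t + 6).
Partial-fraction decomposition: -43/(84*(t + 6)) + 1/(6*(t + 2)) - 4/(105*(t - 1)) + 23/(60*(t - 6)).
Integrate each term: A/(t−a) contributes A·log|t−a|.

23*log(t - 6)/60 - 4*log(t - 1)/105 + log(t + 2)/6 - 43*log(t + 6)/84 + C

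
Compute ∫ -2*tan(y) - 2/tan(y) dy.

Let u = tan(y), so du = (tan(y)**2 + 1) dy.
Rewriting, the integral becomes -2·∫ 1/u du = -2·log(u).
Substituting back, u = tan(y).

-2*log(tan(y)) + C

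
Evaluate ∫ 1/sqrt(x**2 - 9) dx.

Substitute x = 3·sec(θ), so dx = 3·sec(θ)*tan(θ) dθ and the radical becomes sqrt(x**2 - 9) = 3·tan(θ) by the Pythagorean identity.
Integrate the resulting trig expression in θ, then back-substitute sec(θ) = x/3, tan(θ) = sqrt(x**2 - 9)/3 (absorbing any constant into C).

log(x + sqrt(x**2 - 9)) + C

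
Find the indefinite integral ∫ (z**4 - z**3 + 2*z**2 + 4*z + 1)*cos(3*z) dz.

z**4*sin(3*z)/3 - z**3*sin(3*z)/3 + 4*z**3*cos(3*z)/9 + 2*z**2*sin(3*z)/9 - z**2*cos(3*z)/3 + 14*z*sin(3*z)/9 + 4*z*cos(3*z)/27 + 23*sin(3*z)/81 + 14*cos(3*z)/27 + C

Use integration by parts with u = z**4 - z**3 + 2*z**2 + 4*z + 1, dv = cos(3*z) dz, so v = sin(3*z)/3.
Apply parts 4 times (tabular method): alternate signs, differentiate u down to 0, integrate dv up.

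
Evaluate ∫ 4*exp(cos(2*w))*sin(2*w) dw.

-2*exp(cos(2*w)) + C

Let u = cos(2*w), so du = (-2*sin(2*w)) dw.
Rewriting, the integral becomes -2·∫ e^u du = -2·e^u.
Substituting back, u = cos(2*w).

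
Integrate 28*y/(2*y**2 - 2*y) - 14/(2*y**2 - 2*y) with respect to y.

Let u = 2*y**2 - 2*y, so du = (4*y - 2) dy.
Rewriting, the integral becomes 7·∫ 1/u du = 7·log(u).
Substituting back, u = 2*y**2 - 2*y.

7*log(2*y**2 - 2*y) + C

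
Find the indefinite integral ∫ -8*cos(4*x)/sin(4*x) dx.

-2*log(sin(4*x)) + C

Let u = sin(4*x), so du = (4*cos(4*x)) dx.
Rewriting, the integral becomes -2·∫ 1/u du = -2·log(u).
Substituting back, u = sin(4*x).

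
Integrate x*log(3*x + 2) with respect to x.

Use integration by parts with u = log(3*x + 2), dv = x dx.
Then du = 3/(3*x + 2) dx and v = x**2/2.

x**2*log(3*x + 2)/2 - x**2/4 + x/3 - 2*log(3*x + 2)/9 + C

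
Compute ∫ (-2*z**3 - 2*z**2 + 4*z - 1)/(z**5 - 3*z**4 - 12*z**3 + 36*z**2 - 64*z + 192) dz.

Factor the denominator: (z - 4)*(z - 3)*(z + 4)*(z**2 + 4).
Partial-fraction decomposition: (43*z - 27)/(260*(z**2 + 4)) + 79/(1120*(z + 4)) + 61/(91*(z - 3)) - 29/(32*(z - 4)).
Integrate each term; A/(z−a) gives A·log|z−a|; the (Bz+D)/(z²+p²) term gives a log and an atan.

-29*log(z - 4)/32 + 61*log(z - 3)/91 + 79*log(z + 4)/1120 + 43*log(z**2 + 4)/520 - 27*atan(z/2)/520 + C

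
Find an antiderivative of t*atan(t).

t**2*atan(t)/2 - t/2 + atan(t)/2 + C

Use integration by parts with u = arctan(t), dv = t dt.
Then du = 1/(t**2 + 1) dt.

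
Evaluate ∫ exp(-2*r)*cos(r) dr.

Let I denote the integral. Integrate by parts with u = cos(r), dv = exp(-2*r) dr, so v = -exp(-2*r)/2: I = -exp(-2*r)*cos(r)/2 − (1/2)·∫ exp(-2*r)*sin(r) dr.
Apply parts again with u = sin(r), dv = exp(-2*r) dr: ∫ exp(-2*r)*sin(r) dr = -exp(-2*r)*sin(r)/2 + (1/2)·I. Substituting back brings back I: I = exp(-2*r)*sin(r)/4 - exp(-2*r)*cos(r)/2 − (1/4)·I.
Solving for I: (1 + 1/4)·I equals the remaining terms, so I = (4/5)·(exp(-2*r)*sin(r)/4 - exp(-2*r)*cos(r)/2).

exp(-2*r)*sin(r)/5 - 2*exp(-2*r)*cos(r)/5 + C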